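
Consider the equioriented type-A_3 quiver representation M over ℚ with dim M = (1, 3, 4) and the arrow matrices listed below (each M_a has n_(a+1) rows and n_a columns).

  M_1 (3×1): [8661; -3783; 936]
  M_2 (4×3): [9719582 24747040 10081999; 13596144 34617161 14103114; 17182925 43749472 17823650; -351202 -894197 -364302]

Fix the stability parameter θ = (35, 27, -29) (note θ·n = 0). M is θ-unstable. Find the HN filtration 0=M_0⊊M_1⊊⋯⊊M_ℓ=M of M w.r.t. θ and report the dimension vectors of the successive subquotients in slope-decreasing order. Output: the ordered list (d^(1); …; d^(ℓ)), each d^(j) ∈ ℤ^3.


Barcode: M ≅ I[1,3], I[2,3]^2, I[3,3]. HN layers by μ_θ (3 steps, strictly decreasing):
  μ^(1)=11; μ^(2)=-1; μ^(3)=-29

((1, 1, 1); (0, 2, 2); (0, 0, 1))


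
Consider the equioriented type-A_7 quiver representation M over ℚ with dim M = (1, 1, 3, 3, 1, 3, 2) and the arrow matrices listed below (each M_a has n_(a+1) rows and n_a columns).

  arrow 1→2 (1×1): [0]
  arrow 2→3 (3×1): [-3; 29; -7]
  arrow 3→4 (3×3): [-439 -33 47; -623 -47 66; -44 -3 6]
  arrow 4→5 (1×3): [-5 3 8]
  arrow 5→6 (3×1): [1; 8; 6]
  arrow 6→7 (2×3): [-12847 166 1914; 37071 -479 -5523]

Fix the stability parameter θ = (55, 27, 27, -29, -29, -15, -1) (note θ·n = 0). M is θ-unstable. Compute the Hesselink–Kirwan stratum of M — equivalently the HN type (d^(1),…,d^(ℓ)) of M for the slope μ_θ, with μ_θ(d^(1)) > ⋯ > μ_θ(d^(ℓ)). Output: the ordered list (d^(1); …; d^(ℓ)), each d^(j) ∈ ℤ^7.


Via rank(M_{q-1}∘⋯∘M_p): M ≅ I[1,1], I[2,7], I[3,4]^2, I[6,6], I[6,7].
μ_θ-semistable layers: μ^(1)=55; μ^(2)=-1; μ^(3)=-19/5; μ^(4)=-15

((1, 0, 0, 0, 0, 0, 0); (0, 0, 2, 2, 0, 0, 2); (0, 1, 1, 1, 1, 1, 0); (0, 0, 0, 0, 0, 2, 0))


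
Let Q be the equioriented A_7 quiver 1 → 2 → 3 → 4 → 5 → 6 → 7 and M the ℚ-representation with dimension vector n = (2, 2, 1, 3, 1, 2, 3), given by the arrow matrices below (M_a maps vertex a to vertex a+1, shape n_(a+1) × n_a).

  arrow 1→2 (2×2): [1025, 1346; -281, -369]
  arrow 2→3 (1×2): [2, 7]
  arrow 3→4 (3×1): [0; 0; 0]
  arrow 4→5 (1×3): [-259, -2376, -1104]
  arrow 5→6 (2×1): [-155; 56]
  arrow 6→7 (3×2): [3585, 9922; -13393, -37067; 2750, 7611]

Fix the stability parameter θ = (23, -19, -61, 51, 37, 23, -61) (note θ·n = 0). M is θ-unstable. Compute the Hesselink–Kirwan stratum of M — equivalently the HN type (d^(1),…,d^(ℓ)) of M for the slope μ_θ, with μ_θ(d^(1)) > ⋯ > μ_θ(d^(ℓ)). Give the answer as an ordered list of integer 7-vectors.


Interval decomposition of M: I[1,2], I[1,3], I[4,4]^2, I[4,7], I[6,7], I[7,7].
HN type (ℓ=5): μ^(1)=51; μ^(2)=25/2; μ^(3)=2; μ^(4)=-19; μ^(5)=-61

((0, 0, 0, 2, 0, 0, 0); (0, 0, 0, 1, 1, 1, 1); (1, 1, 0, 0, 0, 0, 0); (1, 1, 1, 0, 0, 1, 1); (0, 0, 0, 0, 0, 0, 1))


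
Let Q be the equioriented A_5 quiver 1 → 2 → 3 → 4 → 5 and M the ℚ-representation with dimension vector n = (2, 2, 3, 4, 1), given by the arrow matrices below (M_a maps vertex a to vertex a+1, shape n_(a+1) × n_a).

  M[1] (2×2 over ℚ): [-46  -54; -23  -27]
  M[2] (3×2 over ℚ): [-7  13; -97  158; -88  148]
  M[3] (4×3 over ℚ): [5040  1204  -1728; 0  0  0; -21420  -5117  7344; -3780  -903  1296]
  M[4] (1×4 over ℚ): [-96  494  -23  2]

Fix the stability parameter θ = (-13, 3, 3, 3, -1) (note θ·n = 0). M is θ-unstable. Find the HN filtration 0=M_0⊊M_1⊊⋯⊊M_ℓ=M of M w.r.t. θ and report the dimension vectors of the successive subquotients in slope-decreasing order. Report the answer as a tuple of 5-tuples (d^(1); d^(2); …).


Barcode: M ≅ I[1,1], I[1,3], I[2,5], I[3,3], I[4,4]^3. HN layers by μ_θ (3 steps, strictly decreasing):
  μ^(1)=3; μ^(2)=2; μ^(3)=-13

((0, 1, 2, 3, 0); (0, 1, 1, 1, 1); (2, 0, 0, 0, 0))


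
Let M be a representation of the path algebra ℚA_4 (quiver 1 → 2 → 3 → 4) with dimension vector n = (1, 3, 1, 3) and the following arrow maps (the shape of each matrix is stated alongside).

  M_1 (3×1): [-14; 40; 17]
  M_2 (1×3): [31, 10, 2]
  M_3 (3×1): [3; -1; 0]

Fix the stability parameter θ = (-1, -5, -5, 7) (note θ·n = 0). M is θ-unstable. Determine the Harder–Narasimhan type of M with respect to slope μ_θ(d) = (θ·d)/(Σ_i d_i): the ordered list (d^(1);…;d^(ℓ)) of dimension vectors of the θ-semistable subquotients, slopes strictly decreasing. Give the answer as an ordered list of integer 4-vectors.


Via rank(M_{q-1}∘⋯∘M_p): M ≅ I[1,2], I[2,2], I[2,4], I[4,4]^2.
μ_θ-semistable layers: μ^(1)=7; μ^(2)=-3; μ^(3)=-5

((0, 0, 0, 3); (1, 1, 0, 0); (0, 2, 1, 0))


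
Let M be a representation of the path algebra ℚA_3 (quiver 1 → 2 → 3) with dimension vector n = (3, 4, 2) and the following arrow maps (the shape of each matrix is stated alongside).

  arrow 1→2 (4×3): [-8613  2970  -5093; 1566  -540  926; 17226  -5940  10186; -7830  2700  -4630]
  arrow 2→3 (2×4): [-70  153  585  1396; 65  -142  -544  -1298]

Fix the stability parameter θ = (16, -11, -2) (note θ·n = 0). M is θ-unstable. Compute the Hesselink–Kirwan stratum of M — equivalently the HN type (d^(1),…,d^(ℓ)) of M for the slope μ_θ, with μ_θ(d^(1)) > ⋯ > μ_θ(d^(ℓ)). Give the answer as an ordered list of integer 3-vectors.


Barcode: M ≅ I[1,1]^2, I[1,3], I[2,2]^2, I[2,3]. HN layers by μ_θ (4 steps, strictly decreasing):
  μ^(1)=16; μ^(2)=1; μ^(3)=-2; μ^(4)=-11

((2, 0, 0); (1, 1, 1); (0, 0, 1); (0, 3, 0))


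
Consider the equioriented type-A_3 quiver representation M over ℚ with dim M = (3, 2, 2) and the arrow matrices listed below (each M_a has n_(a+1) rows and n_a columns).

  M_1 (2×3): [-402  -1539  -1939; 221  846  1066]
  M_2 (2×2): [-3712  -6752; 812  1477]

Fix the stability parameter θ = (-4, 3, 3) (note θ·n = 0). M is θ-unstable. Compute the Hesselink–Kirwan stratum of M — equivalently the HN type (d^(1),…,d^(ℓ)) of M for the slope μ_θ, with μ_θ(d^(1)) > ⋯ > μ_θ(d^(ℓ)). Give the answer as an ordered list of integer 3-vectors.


Via rank(M_{q-1}∘⋯∘M_p): M ≅ I[1,1], I[1,2], I[1,3], I[3,3].
μ_θ-semistable layers: μ^(1)=3; μ^(2)=-4

((0, 2, 2); (3, 0, 0))


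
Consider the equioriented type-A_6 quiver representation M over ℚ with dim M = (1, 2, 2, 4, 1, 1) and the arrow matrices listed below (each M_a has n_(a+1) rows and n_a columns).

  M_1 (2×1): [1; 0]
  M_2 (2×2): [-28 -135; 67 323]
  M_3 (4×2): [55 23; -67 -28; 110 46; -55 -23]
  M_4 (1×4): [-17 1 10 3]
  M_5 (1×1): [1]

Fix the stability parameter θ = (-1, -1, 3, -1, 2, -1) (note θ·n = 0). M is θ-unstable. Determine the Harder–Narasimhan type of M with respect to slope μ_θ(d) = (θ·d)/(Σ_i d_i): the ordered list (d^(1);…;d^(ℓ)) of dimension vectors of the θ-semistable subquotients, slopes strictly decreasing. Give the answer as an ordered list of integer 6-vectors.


Via rank(M_{q-1}∘⋯∘M_p): M ≅ I[1,4], I[2,6], I[4,4]^2.
μ_θ-semistable layers: μ^(1)=1; μ^(2)=3/4; μ^(3)=-1

((0, 0, 1, 1, 0, 0); (0, 0, 1, 1, 1, 1); (1, 2, 0, 2, 0, 0))


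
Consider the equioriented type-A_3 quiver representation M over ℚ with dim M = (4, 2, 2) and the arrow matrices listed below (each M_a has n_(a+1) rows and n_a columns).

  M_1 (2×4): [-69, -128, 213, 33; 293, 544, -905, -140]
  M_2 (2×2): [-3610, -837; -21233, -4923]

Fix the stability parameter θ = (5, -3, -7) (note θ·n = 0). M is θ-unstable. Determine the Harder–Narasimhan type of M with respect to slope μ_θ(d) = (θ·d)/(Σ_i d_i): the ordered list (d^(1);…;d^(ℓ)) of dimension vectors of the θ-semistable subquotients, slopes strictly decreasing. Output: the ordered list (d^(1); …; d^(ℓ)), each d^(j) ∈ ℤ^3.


Interval decomposition of M: I[1,1]^2, I[1,3]^2.
HN type (ℓ=2): μ^(1)=5; μ^(2)=-5/3

((2, 0, 0); (2, 2, 2))


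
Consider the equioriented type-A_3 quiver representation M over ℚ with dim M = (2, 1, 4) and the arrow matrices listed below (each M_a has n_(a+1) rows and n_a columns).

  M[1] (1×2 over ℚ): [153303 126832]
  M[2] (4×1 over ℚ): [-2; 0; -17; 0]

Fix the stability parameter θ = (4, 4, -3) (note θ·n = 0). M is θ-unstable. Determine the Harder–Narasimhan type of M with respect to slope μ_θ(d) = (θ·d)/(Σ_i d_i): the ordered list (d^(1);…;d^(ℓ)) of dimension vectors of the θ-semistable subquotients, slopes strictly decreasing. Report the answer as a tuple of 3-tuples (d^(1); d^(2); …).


Barcode: M ≅ I[1,1], I[1,3], I[3,3]^3. HN layers by μ_θ (3 steps, strictly decreasing):
  μ^(1)=4; μ^(2)=5/3; μ^(3)=-3

((1, 0, 0); (1, 1, 1); (0, 0, 3))


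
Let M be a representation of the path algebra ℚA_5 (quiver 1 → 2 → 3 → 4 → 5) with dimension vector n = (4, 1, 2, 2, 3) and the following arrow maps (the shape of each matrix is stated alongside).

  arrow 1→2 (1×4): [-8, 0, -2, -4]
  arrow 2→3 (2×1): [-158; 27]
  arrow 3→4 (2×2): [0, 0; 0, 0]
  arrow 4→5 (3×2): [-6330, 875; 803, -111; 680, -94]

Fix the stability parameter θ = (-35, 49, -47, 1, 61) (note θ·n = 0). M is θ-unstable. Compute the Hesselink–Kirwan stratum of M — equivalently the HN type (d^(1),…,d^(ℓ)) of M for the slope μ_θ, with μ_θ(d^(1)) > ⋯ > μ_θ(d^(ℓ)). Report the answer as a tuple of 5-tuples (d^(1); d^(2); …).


Via rank(M_{q-1}∘⋯∘M_p): M ≅ I[1,1]^3, I[1,3], I[3,3], I[4,5]^2, I[5,5].
μ_θ-semistable layers: μ^(1)=61; μ^(2)=1; μ^(3)=-35; μ^(4)=-47

((0, 0, 0, 0, 3); (0, 1, 1, 2, 0); (4, 0, 0, 0, 0); (0, 0, 1, 0, 0))


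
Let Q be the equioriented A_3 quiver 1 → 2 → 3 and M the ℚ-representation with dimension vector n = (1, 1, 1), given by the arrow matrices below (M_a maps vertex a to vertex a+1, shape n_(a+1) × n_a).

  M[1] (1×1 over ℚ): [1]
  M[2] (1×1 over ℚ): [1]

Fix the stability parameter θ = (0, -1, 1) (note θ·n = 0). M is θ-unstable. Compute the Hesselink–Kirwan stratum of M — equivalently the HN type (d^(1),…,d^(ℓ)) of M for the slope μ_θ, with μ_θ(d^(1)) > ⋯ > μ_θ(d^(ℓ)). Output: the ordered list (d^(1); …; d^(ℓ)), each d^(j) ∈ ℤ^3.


Via rank(M_{q-1}∘⋯∘M_p): M ≅ I[1,3].
μ_θ-semistable layers: μ^(1)=1; μ^(2)=-1/2

((0, 0, 1); (1, 1, 0))


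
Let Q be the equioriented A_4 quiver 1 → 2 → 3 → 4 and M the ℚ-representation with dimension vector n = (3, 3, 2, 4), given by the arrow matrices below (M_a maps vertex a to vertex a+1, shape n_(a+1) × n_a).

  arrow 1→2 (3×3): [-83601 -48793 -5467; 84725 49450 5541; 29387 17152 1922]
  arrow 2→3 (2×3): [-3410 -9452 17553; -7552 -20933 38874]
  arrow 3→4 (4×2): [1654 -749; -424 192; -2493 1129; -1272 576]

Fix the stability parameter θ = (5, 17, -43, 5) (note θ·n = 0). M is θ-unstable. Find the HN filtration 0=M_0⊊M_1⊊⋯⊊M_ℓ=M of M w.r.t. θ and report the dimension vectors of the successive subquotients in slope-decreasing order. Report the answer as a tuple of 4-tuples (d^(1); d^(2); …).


Barcode: M ≅ I[1,2], I[1,4]^2, I[4,4]^2. HN layers by μ_θ (3 steps, strictly decreasing):
  μ^(1)=17; μ^(2)=5; μ^(3)=-7

((0, 1, 0, 0); (1, 0, 0, 4); (2, 2, 2, 0))


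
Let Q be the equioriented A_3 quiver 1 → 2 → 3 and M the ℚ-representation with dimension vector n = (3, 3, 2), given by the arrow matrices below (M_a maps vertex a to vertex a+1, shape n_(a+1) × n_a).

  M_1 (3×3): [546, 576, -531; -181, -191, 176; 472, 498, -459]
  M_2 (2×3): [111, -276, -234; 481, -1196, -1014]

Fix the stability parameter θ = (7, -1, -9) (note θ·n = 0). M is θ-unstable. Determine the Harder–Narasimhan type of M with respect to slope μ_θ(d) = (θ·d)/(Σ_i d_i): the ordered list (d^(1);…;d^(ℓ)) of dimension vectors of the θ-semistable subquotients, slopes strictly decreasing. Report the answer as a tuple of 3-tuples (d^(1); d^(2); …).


Interval decomposition of M: I[1,1], I[1,2], I[1,3], I[2,2], I[3,3].
HN type (ℓ=4): μ^(1)=7; μ^(2)=3; μ^(3)=-1; μ^(4)=-9

((1, 0, 0); (1, 1, 0); (1, 2, 1); (0, 0, 1))


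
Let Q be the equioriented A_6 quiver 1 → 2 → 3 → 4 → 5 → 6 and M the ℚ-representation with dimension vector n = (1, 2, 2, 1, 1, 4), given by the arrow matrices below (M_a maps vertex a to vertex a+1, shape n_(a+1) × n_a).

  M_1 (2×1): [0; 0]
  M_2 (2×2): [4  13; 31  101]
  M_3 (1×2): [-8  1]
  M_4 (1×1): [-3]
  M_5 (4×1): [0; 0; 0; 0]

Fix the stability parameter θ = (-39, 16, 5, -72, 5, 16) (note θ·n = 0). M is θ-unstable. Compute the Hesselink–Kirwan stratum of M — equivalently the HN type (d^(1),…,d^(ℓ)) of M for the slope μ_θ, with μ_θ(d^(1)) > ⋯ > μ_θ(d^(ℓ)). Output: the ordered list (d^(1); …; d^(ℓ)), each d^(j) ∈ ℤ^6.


Interval decomposition of M: I[1,1], I[2,3], I[2,5], I[6,6]^4.
HN type (ℓ=5): μ^(1)=16; μ^(2)=21/2; μ^(3)=5; μ^(4)=-17; μ^(5)=-39

((0, 0, 0, 0, 0, 4); (0, 1, 1, 0, 0, 0); (0, 0, 0, 0, 1, 0); (0, 1, 1, 1, 0, 0); (1, 0, 0, 0, 0, 0))


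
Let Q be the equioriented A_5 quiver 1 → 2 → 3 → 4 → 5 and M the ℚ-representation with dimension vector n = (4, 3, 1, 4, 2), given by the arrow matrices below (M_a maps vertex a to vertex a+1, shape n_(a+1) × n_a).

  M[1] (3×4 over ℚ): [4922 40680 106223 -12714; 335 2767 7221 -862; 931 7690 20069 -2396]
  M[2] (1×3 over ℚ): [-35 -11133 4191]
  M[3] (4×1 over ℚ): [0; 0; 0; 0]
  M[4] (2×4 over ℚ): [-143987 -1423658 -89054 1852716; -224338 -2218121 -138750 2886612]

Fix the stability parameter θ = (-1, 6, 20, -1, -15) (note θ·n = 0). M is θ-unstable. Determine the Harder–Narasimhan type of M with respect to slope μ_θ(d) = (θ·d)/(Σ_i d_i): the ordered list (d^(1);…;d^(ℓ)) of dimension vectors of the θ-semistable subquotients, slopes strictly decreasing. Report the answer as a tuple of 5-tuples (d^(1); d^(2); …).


Via rank(M_{q-1}∘⋯∘M_p): M ≅ I[1,1], I[1,2]^2, I[1,3], I[4,4]^2, I[4,5]^2.
μ_θ-semistable layers: μ^(1)=20; μ^(2)=6; μ^(3)=-1; μ^(4)=-8

((0, 0, 1, 0, 0); (0, 3, 0, 0, 0); (4, 0, 0, 2, 0); (0, 0, 0, 2, 2))


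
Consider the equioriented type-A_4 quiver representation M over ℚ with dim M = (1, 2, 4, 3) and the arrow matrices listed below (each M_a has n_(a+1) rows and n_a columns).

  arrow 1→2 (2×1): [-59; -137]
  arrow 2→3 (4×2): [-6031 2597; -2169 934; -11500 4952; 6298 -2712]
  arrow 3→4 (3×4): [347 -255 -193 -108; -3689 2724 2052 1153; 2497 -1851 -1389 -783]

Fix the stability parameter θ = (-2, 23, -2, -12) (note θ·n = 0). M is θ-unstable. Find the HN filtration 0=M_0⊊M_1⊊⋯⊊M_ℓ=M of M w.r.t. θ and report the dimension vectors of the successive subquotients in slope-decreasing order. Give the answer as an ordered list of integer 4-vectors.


Interval decomposition of M: I[1,4], I[2,4], I[3,3], I[3,4].
HN type (ℓ=3): μ^(1)=3; μ^(2)=-2; μ^(3)=-7

((0, 2, 2, 2); (1, 0, 1, 0); (0, 0, 1, 1))


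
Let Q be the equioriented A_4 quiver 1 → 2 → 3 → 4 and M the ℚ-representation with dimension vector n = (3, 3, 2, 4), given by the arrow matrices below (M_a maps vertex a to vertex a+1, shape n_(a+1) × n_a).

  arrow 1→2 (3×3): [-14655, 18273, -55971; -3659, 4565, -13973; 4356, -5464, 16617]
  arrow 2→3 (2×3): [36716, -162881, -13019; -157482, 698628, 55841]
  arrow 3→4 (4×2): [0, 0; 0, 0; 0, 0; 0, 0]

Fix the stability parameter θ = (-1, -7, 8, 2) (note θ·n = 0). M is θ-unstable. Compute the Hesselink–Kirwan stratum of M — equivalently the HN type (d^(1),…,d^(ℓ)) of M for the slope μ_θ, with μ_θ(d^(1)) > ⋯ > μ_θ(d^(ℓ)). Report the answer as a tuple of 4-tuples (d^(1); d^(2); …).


Interval decomposition of M: I[1,2], I[1,3]^2, I[4,4]^4.
HN type (ℓ=3): μ^(1)=8; μ^(2)=2; μ^(3)=-4

((0, 0, 2, 0); (0, 0, 0, 4); (3, 3, 0, 0))


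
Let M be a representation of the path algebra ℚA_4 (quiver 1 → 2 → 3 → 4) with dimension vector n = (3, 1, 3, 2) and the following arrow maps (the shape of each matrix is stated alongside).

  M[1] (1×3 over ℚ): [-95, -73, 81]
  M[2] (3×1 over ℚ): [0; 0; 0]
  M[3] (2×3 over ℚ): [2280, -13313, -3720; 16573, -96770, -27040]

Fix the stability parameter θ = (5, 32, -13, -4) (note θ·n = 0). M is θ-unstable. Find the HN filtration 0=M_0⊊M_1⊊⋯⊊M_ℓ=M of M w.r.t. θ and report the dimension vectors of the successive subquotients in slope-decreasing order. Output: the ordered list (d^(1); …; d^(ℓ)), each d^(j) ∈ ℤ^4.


Via rank(M_{q-1}∘⋯∘M_p): M ≅ I[1,1]^2, I[1,2], I[3,3], I[3,4]^2.
μ_θ-semistable layers: μ^(1)=32; μ^(2)=5; μ^(3)=-4; μ^(4)=-13

((0, 1, 0, 0); (3, 0, 0, 0); (0, 0, 0, 2); (0, 0, 3, 0))


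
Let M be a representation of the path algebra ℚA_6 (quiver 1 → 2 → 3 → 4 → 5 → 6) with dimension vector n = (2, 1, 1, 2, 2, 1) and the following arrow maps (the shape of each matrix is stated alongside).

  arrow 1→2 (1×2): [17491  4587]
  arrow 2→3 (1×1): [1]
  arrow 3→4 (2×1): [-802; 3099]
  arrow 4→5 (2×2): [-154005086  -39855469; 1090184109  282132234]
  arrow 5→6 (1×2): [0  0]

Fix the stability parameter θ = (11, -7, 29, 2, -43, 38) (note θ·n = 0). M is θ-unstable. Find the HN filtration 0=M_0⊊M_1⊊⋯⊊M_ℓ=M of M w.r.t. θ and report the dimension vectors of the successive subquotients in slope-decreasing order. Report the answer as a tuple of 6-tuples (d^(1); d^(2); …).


Barcode: M ≅ I[1,1], I[1,5], I[4,5], I[6,6]. HN layers by μ_θ (4 steps, strictly decreasing):
  μ^(1)=38; μ^(2)=11; μ^(3)=-8/5; μ^(4)=-41/2

((0, 0, 0, 0, 0, 1); (1, 0, 0, 0, 0, 0); (1, 1, 1, 1, 1, 0); (0, 0, 0, 1, 1, 0))


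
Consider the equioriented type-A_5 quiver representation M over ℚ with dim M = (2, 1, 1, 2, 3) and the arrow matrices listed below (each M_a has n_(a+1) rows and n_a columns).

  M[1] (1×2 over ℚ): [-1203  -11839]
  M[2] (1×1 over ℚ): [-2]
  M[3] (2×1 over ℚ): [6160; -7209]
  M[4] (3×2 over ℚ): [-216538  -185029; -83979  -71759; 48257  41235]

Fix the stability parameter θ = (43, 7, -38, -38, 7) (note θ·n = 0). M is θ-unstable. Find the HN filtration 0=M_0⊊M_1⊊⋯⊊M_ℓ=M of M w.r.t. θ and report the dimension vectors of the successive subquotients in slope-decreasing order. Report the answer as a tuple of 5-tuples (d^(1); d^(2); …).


Via rank(M_{q-1}∘⋯∘M_p): M ≅ I[1,1], I[1,5], I[4,5], I[5,5].
μ_θ-semistable layers: μ^(1)=43; μ^(2)=7; μ^(3)=-13/2; μ^(4)=-38

((1, 0, 0, 0, 0); (0, 0, 0, 0, 3); (1, 1, 1, 1, 0); (0, 0, 0, 1, 0))


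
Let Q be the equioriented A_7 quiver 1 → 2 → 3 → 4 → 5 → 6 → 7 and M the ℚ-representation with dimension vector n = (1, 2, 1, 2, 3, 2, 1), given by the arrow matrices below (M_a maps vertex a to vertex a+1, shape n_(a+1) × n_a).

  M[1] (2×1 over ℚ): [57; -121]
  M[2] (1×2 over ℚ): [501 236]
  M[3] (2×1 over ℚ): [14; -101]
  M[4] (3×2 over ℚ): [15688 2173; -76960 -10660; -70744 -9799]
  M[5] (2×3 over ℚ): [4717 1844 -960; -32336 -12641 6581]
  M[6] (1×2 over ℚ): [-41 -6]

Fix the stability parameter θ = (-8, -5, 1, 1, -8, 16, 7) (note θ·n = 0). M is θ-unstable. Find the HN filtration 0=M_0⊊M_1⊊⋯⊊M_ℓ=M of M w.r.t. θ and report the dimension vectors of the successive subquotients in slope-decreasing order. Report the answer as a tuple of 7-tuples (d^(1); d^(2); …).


Barcode: M ≅ I[1,7], I[2,2], I[4,4], I[5,5], I[5,6]. HN layers by μ_θ (6 steps, strictly decreasing):
  μ^(1)=16; μ^(2)=23/2; μ^(3)=1; μ^(4)=-2; μ^(5)=-5; μ^(6)=-8

((0, 0, 0, 0, 0, 1, 0); (0, 0, 0, 0, 0, 1, 1); (0, 0, 0, 1, 0, 0, 0); (0, 0, 1, 1, 1, 0, 0); (0, 2, 0, 0, 0, 0, 0); (1, 0, 0, 0, 2, 0, 0))


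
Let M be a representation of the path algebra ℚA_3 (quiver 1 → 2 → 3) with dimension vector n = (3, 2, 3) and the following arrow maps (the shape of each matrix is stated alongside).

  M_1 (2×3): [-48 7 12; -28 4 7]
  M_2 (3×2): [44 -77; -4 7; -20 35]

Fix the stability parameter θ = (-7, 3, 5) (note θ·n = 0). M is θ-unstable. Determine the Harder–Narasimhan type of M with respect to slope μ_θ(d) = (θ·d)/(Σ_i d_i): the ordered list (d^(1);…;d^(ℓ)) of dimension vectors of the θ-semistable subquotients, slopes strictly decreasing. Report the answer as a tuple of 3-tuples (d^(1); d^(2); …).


Interval decomposition of M: I[1,1], I[1,2], I[1,3], I[3,3]^2.
HN type (ℓ=3): μ^(1)=5; μ^(2)=3; μ^(3)=-7

((0, 0, 3); (0, 2, 0); (3, 0, 0))


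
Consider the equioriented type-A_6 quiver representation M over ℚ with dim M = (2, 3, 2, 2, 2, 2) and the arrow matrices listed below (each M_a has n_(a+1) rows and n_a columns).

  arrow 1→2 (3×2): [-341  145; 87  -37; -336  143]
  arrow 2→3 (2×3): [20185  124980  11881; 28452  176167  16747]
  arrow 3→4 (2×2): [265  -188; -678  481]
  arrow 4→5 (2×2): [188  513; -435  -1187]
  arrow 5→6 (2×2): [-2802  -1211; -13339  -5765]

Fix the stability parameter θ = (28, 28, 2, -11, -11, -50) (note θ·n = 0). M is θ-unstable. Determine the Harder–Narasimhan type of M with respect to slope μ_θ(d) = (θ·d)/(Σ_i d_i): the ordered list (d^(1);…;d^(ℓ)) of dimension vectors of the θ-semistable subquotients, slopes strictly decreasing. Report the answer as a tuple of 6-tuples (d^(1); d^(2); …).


Barcode: M ≅ I[1,6]^2, I[2,2]. HN layers by μ_θ (2 steps, strictly decreasing):
  μ^(1)=28; μ^(2)=-7/3

((0, 1, 0, 0, 0, 0); (2, 2, 2, 2, 2, 2))


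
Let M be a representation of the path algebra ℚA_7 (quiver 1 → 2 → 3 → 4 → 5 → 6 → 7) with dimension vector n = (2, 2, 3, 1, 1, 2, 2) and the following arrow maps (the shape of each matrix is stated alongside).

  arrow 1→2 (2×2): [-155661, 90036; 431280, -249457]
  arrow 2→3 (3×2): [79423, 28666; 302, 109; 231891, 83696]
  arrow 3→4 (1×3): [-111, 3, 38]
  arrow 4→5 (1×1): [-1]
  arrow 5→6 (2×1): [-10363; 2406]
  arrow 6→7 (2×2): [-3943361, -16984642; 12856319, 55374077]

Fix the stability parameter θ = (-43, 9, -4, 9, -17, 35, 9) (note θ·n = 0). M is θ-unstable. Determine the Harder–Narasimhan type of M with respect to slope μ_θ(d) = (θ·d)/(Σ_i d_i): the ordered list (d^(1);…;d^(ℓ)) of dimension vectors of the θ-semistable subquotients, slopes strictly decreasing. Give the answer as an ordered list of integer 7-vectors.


Via rank(M_{q-1}∘⋯∘M_p): M ≅ I[1,3], I[1,7], I[3,3], I[6,7].
μ_θ-semistable layers: μ^(1)=22; μ^(2)=5/2; μ^(3)=-3/4; μ^(4)=-4; μ^(5)=-43

((0, 0, 0, 0, 0, 2, 2); (0, 1, 1, 0, 0, 0, 0); (0, 1, 1, 1, 1, 0, 0); (0, 0, 1, 0, 0, 0, 0); (2, 0, 0, 0, 0, 0, 0))


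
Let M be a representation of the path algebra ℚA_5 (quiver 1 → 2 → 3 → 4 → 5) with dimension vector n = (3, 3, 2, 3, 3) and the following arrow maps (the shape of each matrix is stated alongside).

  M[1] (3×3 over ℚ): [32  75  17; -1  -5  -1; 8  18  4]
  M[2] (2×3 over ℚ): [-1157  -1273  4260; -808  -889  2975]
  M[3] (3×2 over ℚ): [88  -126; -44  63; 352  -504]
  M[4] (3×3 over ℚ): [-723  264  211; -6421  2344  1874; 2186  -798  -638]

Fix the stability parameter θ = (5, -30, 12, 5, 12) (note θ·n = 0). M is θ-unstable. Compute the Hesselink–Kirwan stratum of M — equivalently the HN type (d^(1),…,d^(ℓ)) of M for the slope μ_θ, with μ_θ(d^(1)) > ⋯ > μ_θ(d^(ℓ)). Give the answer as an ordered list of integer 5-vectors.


Interval decomposition of M: I[1,2], I[1,3], I[1,5], I[4,5]^2.
HN type (ℓ=4): μ^(1)=12; μ^(2)=17/2; μ^(3)=5; μ^(4)=-25/2

((0, 0, 1, 0, 3); (0, 0, 1, 1, 0); (0, 0, 0, 2, 0); (3, 3, 0, 0, 0))


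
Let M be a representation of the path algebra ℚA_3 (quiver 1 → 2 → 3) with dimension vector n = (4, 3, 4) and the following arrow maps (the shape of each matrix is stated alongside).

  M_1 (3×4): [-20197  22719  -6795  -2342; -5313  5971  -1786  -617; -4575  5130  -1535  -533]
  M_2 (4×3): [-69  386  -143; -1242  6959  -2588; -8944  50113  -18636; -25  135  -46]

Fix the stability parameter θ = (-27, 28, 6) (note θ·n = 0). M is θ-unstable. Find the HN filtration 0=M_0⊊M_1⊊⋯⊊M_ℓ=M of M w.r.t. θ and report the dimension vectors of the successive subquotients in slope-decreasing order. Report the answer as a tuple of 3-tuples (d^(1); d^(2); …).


Barcode: M ≅ I[1,1], I[1,3]^3, I[3,3]. HN layers by μ_θ (3 steps, strictly decreasing):
  μ^(1)=17; μ^(2)=6; μ^(3)=-27

((0, 3, 3); (0, 0, 1); (4, 0, 0))


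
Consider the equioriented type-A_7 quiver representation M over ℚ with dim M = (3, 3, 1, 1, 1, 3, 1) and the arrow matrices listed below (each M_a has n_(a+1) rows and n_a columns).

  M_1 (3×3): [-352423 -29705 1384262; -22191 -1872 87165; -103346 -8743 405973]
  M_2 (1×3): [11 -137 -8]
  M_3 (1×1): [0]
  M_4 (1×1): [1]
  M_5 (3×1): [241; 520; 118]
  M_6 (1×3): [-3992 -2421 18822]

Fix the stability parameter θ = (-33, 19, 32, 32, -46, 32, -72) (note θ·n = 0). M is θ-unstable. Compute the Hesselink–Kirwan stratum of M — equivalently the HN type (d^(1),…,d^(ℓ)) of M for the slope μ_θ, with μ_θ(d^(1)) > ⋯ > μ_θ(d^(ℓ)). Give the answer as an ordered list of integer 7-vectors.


Barcode: M ≅ I[1,1], I[1,2], I[1,3], I[2,2], I[4,7], I[6,6]^2. HN layers by μ_θ (4 steps, strictly decreasing):
  μ^(1)=32; μ^(2)=19; μ^(3)=-27/2; μ^(4)=-33

((0, 0, 1, 0, 0, 2, 0); (0, 3, 0, 0, 0, 0, 0); (0, 0, 0, 1, 1, 1, 1); (3, 0, 0, 0, 0, 0, 0))


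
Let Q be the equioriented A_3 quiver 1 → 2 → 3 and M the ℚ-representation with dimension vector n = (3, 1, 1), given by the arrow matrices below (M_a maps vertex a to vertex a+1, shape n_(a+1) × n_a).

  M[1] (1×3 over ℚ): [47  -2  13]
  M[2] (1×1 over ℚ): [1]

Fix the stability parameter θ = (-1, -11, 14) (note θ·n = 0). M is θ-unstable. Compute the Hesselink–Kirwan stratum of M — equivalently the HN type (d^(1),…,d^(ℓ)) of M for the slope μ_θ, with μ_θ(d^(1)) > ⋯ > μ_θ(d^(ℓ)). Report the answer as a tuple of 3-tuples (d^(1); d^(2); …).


Via rank(M_{q-1}∘⋯∘M_p): M ≅ I[1,1]^2, I[1,3].
μ_θ-semistable layers: μ^(1)=14; μ^(2)=-1; μ^(3)=-6

((0, 0, 1); (2, 0, 0); (1, 1, 0))


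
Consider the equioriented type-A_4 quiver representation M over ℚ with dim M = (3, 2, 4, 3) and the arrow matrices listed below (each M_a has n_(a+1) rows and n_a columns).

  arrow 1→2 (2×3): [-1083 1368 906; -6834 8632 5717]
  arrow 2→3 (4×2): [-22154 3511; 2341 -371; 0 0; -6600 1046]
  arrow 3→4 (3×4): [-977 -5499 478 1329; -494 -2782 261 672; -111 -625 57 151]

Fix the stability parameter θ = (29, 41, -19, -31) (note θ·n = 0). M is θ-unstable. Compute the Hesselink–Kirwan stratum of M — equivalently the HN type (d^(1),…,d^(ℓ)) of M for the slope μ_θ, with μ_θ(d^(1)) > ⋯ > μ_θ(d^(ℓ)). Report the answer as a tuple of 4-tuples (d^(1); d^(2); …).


Via rank(M_{q-1}∘⋯∘M_p): M ≅ I[1,1], I[1,4]^2, I[3,3], I[3,4].
μ_θ-semistable layers: μ^(1)=29; μ^(2)=5; μ^(3)=-19; μ^(4)=-25

((1, 0, 0, 0); (2, 2, 2, 2); (0, 0, 1, 0); (0, 0, 1, 1))


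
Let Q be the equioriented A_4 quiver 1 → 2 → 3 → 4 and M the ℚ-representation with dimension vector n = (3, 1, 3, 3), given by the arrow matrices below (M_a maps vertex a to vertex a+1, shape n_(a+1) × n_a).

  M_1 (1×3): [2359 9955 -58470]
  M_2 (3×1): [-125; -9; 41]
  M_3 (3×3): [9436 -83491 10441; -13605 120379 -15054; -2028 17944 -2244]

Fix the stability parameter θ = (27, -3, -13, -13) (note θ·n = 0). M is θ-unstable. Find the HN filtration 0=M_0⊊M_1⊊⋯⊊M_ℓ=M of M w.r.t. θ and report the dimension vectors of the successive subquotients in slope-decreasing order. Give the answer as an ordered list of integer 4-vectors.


Interval decomposition of M: I[1,1]^2, I[1,3], I[3,4]^2, I[4,4].
HN type (ℓ=3): μ^(1)=27; μ^(2)=11/3; μ^(3)=-13

((2, 0, 0, 0); (1, 1, 1, 0); (0, 0, 2, 3))


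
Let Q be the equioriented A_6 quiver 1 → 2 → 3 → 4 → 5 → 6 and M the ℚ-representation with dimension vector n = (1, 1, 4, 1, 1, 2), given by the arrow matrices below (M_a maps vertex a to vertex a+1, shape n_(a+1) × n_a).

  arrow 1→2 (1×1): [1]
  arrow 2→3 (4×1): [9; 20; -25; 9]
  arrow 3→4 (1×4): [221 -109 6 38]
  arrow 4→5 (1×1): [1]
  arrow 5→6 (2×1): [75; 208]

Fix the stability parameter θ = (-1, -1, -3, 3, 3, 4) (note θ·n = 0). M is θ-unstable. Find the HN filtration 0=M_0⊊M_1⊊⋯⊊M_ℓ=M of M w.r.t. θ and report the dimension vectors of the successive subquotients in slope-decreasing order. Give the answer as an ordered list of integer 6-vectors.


Barcode: M ≅ I[1,6], I[3,3]^3, I[6,6]. HN layers by μ_θ (4 steps, strictly decreasing):
  μ^(1)=4; μ^(2)=3; μ^(3)=-5/3; μ^(4)=-3

((0, 0, 0, 0, 0, 2); (0, 0, 0, 1, 1, 0); (1, 1, 1, 0, 0, 0); (0, 0, 3, 0, 0, 0))


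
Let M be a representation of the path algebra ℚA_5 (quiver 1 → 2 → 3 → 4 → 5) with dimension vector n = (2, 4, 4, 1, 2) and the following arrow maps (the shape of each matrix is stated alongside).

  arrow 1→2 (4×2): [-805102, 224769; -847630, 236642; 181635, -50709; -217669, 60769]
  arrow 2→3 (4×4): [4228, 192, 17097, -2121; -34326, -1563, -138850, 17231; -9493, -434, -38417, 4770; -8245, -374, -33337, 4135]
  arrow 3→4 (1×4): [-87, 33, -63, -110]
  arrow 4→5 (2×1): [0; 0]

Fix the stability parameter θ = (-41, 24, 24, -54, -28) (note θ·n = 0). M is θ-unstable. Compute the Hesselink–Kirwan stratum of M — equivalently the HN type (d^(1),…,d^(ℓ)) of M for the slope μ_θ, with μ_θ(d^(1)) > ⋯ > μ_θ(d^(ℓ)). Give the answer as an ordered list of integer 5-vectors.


Via rank(M_{q-1}∘⋯∘M_p): M ≅ I[1,3], I[1,4], I[2,3]^2, I[5,5]^2.
μ_θ-semistable layers: μ^(1)=24; μ^(2)=-2; μ^(3)=-28; μ^(4)=-41

((0, 3, 3, 0, 0); (0, 1, 1, 1, 0); (0, 0, 0, 0, 2); (2, 0, 0, 0, 0))


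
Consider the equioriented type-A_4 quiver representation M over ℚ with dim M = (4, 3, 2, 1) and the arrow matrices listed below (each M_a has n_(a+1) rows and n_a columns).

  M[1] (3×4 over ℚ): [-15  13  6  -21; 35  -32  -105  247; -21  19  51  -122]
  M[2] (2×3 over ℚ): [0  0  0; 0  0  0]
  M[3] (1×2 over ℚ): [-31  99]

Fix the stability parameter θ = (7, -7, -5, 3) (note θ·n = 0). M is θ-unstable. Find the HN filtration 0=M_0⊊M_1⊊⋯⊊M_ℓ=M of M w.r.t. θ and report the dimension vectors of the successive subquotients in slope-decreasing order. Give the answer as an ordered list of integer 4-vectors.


Via rank(M_{q-1}∘⋯∘M_p): M ≅ I[1,1], I[1,2]^3, I[3,3], I[3,4].
μ_θ-semistable layers: μ^(1)=7; μ^(2)=3; μ^(3)=0; μ^(4)=-5

((1, 0, 0, 0); (0, 0, 0, 1); (3, 3, 0, 0); (0, 0, 2, 0))


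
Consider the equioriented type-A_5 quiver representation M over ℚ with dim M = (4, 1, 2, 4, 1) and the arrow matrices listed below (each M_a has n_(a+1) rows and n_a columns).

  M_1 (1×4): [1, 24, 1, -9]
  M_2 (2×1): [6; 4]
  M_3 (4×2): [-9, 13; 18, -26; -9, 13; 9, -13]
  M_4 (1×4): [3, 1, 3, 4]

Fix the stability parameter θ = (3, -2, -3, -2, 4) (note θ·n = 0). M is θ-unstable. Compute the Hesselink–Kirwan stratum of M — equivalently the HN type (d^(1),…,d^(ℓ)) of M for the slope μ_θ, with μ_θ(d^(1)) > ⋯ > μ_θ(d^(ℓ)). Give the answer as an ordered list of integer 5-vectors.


Via rank(M_{q-1}∘⋯∘M_p): M ≅ I[1,1]^3, I[1,4], I[3,3], I[4,4]^2, I[4,5].
μ_θ-semistable layers: μ^(1)=4; μ^(2)=3; μ^(3)=-1; μ^(4)=-2; μ^(5)=-3

((0, 0, 0, 0, 1); (3, 0, 0, 0, 0); (1, 1, 1, 1, 0); (0, 0, 0, 3, 0); (0, 0, 1, 0, 0))


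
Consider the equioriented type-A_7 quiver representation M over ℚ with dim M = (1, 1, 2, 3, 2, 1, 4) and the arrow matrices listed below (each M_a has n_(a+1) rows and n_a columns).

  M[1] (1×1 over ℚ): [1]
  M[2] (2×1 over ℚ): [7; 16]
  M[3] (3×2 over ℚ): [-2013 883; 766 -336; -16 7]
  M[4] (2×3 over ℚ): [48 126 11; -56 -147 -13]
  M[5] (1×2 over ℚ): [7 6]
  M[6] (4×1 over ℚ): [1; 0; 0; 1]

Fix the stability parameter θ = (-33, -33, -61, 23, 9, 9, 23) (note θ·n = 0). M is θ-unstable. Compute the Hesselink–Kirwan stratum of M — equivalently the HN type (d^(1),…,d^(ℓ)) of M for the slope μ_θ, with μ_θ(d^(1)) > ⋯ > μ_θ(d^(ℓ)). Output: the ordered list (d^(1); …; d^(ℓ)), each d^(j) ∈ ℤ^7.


Via rank(M_{q-1}∘⋯∘M_p): M ≅ I[1,5], I[3,7], I[4,4], I[7,7]^3.
μ_θ-semistable layers: μ^(1)=23; μ^(2)=16; μ^(3)=41/3; μ^(4)=-127/3; μ^(5)=-61

((0, 0, 0, 1, 0, 0, 4); (0, 0, 0, 1, 1, 0, 0); (0, 0, 0, 1, 1, 1, 0); (1, 1, 1, 0, 0, 0, 0); (0, 0, 1, 0, 0, 0, 0))


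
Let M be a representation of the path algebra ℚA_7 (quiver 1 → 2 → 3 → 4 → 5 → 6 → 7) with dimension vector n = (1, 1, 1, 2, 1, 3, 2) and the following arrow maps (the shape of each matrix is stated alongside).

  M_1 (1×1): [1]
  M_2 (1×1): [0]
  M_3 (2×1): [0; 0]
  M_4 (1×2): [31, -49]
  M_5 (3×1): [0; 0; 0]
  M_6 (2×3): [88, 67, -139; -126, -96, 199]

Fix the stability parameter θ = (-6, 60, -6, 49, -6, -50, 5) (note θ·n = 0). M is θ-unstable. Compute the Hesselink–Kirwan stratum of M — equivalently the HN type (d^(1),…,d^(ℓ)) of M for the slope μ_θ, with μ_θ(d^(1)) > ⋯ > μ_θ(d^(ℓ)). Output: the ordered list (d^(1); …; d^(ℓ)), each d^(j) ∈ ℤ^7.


Interval decomposition of M: I[1,2], I[3,3], I[4,4], I[4,5], I[6,6], I[6,7]^2.
HN type (ℓ=6): μ^(1)=60; μ^(2)=49; μ^(3)=43/2; μ^(4)=5; μ^(5)=-6; μ^(6)=-50

((0, 1, 0, 0, 0, 0, 0); (0, 0, 0, 1, 0, 0, 0); (0, 0, 0, 1, 1, 0, 0); (0, 0, 0, 0, 0, 0, 2); (1, 0, 1, 0, 0, 0, 0); (0, 0, 0, 0, 0, 3, 0))


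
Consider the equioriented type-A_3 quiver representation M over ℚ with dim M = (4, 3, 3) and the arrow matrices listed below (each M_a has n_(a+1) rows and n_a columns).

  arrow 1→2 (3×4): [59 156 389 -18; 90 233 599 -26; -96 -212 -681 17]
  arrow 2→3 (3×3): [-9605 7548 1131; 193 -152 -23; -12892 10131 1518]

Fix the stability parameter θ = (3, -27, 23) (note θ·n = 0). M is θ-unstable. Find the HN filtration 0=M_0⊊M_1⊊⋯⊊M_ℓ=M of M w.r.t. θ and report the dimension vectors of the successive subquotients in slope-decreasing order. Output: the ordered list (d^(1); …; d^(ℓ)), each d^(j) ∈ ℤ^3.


Via rank(M_{q-1}∘⋯∘M_p): M ≅ I[1,1], I[1,2], I[1,3]^2, I[3,3].
μ_θ-semistable layers: μ^(1)=23; μ^(2)=3; μ^(3)=-12

((0, 0, 3); (1, 0, 0); (3, 3, 0))


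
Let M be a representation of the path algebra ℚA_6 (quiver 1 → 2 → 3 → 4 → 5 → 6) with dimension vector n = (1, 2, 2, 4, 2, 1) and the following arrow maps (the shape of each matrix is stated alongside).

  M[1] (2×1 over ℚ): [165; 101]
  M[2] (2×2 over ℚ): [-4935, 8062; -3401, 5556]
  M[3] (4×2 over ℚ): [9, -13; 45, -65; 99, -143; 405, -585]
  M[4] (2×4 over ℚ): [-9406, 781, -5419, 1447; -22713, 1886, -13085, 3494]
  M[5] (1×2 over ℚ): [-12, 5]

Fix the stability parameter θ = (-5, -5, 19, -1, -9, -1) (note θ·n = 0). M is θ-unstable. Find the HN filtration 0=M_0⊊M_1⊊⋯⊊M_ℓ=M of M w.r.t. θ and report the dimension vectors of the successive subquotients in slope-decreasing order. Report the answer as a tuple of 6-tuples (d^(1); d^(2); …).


Via rank(M_{q-1}∘⋯∘M_p): M ≅ I[1,3], I[2,5], I[4,4]^2, I[4,6].
μ_θ-semistable layers: μ^(1)=19; μ^(2)=3; μ^(3)=-1; μ^(4)=-5

((0, 0, 1, 0, 0, 0); (0, 0, 1, 1, 1, 0); (0, 0, 0, 2, 0, 1); (1, 2, 0, 1, 1, 0))


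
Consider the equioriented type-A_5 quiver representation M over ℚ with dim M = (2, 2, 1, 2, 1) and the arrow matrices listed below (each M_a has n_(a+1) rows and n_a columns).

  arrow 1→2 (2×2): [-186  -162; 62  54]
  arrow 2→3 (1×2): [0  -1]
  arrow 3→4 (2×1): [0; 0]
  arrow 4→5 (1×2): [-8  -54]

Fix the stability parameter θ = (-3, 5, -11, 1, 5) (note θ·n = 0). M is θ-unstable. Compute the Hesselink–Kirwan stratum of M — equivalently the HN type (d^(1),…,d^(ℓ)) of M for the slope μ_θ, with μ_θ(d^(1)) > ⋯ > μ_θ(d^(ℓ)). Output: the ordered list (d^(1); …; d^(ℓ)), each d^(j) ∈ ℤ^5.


Via rank(M_{q-1}∘⋯∘M_p): M ≅ I[1,1], I[1,3], I[2,2], I[4,4], I[4,5].
μ_θ-semistable layers: μ^(1)=5; μ^(2)=1; μ^(3)=-3

((0, 1, 0, 0, 1); (0, 0, 0, 2, 0); (2, 1, 1, 0, 0))


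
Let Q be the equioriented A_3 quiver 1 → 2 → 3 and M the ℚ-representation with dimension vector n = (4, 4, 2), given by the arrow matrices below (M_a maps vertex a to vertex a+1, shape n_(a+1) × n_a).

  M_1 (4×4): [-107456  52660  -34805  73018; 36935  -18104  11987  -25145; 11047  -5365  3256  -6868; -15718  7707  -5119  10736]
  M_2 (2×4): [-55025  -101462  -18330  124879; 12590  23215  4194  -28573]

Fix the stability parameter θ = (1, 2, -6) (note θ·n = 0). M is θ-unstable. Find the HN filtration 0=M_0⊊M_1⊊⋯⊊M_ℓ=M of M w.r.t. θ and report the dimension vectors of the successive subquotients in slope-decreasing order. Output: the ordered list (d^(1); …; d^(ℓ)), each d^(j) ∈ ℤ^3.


Barcode: M ≅ I[1,2]^2, I[1,3]^2. HN layers by μ_θ (3 steps, strictly decreasing):
  μ^(1)=2; μ^(2)=1; μ^(3)=-1

((0, 2, 0); (2, 0, 0); (2, 2, 2))


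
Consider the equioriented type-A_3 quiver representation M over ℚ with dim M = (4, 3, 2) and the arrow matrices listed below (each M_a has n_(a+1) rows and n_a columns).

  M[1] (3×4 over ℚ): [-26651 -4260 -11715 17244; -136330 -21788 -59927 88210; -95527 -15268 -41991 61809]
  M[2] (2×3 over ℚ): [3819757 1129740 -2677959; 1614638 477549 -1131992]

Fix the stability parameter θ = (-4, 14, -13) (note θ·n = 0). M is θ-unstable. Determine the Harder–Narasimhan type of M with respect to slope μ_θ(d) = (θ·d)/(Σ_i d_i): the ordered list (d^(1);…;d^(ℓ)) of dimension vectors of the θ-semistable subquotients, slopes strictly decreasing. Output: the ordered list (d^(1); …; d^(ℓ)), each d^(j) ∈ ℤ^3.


Via rank(M_{q-1}∘⋯∘M_p): M ≅ I[1,1], I[1,2], I[1,3]^2.
μ_θ-semistable layers: μ^(1)=14; μ^(2)=1/2; μ^(3)=-4

((0, 1, 0); (0, 2, 2); (4, 0, 0))


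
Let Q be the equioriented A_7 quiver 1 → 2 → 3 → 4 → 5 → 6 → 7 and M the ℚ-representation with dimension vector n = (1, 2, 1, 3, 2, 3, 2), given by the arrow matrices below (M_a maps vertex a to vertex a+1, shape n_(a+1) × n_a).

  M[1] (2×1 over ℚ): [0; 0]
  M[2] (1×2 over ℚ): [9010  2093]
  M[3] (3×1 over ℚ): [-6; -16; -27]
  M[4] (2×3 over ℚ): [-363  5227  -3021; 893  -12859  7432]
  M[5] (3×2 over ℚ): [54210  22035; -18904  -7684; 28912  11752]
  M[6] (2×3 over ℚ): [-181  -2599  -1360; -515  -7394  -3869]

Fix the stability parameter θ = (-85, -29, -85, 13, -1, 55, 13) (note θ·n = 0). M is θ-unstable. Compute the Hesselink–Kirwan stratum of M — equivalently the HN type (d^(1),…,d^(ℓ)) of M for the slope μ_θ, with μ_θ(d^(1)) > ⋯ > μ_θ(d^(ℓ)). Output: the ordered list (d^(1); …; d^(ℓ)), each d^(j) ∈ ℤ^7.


Interval decomposition of M: I[1,1], I[2,2], I[2,5], I[4,4], I[4,7], I[6,6], I[6,7].
HN type (ℓ=7): μ^(1)=55; μ^(2)=34; μ^(3)=13; μ^(4)=6; μ^(5)=-29; μ^(6)=-57; μ^(7)=-85

((0, 0, 0, 0, 0, 1, 0); (0, 0, 0, 0, 0, 2, 2); (0, 0, 0, 1, 0, 0, 0); (0, 0, 0, 2, 2, 0, 0); (0, 1, 0, 0, 0, 0, 0); (0, 1, 1, 0, 0, 0, 0); (1, 0, 0, 0, 0, 0, 0))


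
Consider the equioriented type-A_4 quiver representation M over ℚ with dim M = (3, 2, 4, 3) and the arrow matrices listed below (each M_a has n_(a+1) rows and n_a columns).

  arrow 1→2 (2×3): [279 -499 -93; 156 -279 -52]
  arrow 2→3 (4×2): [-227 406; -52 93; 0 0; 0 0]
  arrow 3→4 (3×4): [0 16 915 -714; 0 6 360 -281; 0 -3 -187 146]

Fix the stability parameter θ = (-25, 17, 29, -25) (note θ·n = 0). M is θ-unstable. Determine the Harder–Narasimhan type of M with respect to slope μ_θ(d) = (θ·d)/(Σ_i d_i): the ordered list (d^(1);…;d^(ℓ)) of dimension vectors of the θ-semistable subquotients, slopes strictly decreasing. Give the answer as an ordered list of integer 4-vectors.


Via rank(M_{q-1}∘⋯∘M_p): M ≅ I[1,1], I[1,3], I[1,4], I[3,4]^2.
μ_θ-semistable layers: μ^(1)=29; μ^(2)=17; μ^(3)=7; μ^(4)=2; μ^(5)=-25

((0, 0, 1, 0); (0, 1, 0, 0); (0, 1, 1, 1); (0, 0, 2, 2); (3, 0, 0, 0))


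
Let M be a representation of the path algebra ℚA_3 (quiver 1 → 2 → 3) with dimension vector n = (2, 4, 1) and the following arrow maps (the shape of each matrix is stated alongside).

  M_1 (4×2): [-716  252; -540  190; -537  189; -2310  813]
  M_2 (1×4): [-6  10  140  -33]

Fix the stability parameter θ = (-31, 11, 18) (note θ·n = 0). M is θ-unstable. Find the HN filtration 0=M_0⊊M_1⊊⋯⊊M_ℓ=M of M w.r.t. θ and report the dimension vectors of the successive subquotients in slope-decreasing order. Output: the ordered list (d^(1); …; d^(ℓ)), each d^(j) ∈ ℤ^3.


Via rank(M_{q-1}∘⋯∘M_p): M ≅ I[1,2], I[1,3], I[2,2]^2.
μ_θ-semistable layers: μ^(1)=18; μ^(2)=11; μ^(3)=-31

((0, 0, 1); (0, 4, 0); (2, 0, 0))
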